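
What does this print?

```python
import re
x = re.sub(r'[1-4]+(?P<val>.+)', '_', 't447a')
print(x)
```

t_

The pattern matches one or more of a character in [1-4]; then one or more of any character (captured as 'val').
Matches: at [1:5] → '447a'.
Every occurrence is swapped for '_'.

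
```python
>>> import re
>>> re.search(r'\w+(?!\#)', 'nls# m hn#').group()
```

'nl'

A negative assertion filters positions out without eating any characters.
`search` walks the string left to right and returns the first match it finds.
The match spans [0:2] → 'nl'.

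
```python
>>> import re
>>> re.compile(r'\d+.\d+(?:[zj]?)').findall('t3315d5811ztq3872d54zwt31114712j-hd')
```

['3315d5811z', '3872d54z', '31114712j']

`findall` yields the raw match text (3 of them) because the pattern has no groups.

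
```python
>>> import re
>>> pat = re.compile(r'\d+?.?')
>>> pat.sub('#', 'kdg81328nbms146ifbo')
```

'kdg###bms##fbo'

Lazy quantifiers expand one character at a time until the remainder of the pattern can match.
Each match is replaced by '#'.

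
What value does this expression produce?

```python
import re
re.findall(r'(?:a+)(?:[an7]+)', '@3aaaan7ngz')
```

No capturing groups, so `findall` returns the 1 full match string.

['aaaan7n']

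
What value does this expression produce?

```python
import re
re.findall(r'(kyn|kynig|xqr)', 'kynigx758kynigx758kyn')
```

['kyn', 'kyn', 'kyn']

`|` is ordered: at each position the engine commits to the first alternative that works.
Matches: at [0:3] match 'kyn', group 1 = 'kyn'; at [9:12] match 'kyn', group 1 = 'kyn'; at [18:21] match 'kyn', group 1 = 'kyn'.
`findall` collects group 1 from each match (3 total).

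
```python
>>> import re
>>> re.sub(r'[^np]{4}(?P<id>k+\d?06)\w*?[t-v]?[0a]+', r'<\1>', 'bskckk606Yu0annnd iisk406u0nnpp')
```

The replacement refers to a captured group, so each match is rewritten using its own captured text.

'<kk606>nnnd<k406>nnpp'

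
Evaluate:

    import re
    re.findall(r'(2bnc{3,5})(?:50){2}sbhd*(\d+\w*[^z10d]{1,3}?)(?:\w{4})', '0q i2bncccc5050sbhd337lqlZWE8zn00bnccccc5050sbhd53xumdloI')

The pattern matches the literal '2bn', then 3 to 5 of a literal 'c' (captured); then the literal '50' repeated 2 times, then the literal 'sbh', then zero or more of a literal 'd'; then one or more of a digit, then zero or more of a word character, then 1 to 3 of any character except [z10d] (lazy) (captured); then exactly 4 of a word character (non-capturing group).
Matches: at [4:57] match '2bncccc5050sbhd337lqlZWE8zn00bnccccc5050sbhd53xumdloI', groups = ('2bncccc', '337lqlZWE8zn00bnccccc5050sbhd53xum').
`findall` packs the 2 group values into a tuple for every match.

[('2bncccc', '337lqlZWE8zn00bnccccc5050sbhd53xum')]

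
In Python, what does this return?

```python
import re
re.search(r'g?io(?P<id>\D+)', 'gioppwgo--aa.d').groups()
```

This matches optionally a literal 'g', then the literal 'io'; then one or more of a non-digit (captured as 'id').
`re.search` tries every starting position until one works.
The match spans [0:14] → 'gioppwgo--aa.d'.
Captured: group 1 = 'ppwgo--aa.d'.

('ppwgo--aa.d',)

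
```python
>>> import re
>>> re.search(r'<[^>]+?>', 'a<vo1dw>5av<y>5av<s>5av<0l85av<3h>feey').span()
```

Unlike `match`, `search` isn't anchored — it looks for the pattern anywhere in the string.
The match spans [1:8] → '<vo1dw>'.

(1, 8)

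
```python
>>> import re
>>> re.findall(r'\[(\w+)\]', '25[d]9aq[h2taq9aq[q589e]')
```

Scanning left to right: at [2:5] match '[d]', group 1 = 'd'; at [17:24] match '[q589e]', group 1 = 'q589e'.
One capturing group, so `findall` returns just the captured substring from each match — 2 in all.

['d', 'q589e']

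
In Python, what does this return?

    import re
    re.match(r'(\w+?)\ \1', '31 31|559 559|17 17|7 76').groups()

`\1` is not a pattern — it's the concrete string captured by group 1, re-applied verbatim.
`re.match` won't scan ahead — the pattern has to work from the very first character.
The match spans [0:5] → '31 31'.
Captured: group 1 = '31'.

('31',)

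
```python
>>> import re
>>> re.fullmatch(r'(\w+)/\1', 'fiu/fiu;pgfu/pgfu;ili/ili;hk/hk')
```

None

`\1` is not a pattern — it's the concrete string captured by group 1, re-applied verbatim.
`re.fullmatch` requires the pattern to consume the entire string.
Here there's no way to consume every character, so the call returns None.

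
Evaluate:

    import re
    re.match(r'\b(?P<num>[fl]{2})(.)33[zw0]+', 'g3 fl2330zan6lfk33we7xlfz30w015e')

None

This matches a word boundary (`\b`, zero-width); then exactly 2 of one of [fl] (captured as 'num'); then any character (captured); then the literal '33', then one or more of one of [zw0].
`match` is anchored at position 0; if the pattern doesn't fit there, it returns None.
Here position 0 doesn't satisfy it, so the call returns None.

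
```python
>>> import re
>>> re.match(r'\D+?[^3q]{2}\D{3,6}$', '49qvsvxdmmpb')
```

None

With `match`, the pattern is implicitly anchored at the beginning.
Here the pattern fails at index 0, so the call returns None.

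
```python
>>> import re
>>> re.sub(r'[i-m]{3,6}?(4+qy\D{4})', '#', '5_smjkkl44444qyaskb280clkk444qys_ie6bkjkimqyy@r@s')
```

'5_s#280c#6bkjkimqyy@r@s'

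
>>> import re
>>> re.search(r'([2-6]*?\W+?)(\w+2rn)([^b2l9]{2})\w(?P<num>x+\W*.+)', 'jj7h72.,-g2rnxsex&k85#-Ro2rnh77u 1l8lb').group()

'2.,-g2rnxsex&k85#-Ro2rnh77u 1l8lb'

The match spans [5:38] → '2.,-g2rnxsex&k85#-Ro2rnh77u 1l8lb'.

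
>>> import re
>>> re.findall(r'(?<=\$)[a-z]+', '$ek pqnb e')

['ek']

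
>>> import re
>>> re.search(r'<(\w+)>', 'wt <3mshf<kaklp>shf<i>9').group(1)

'kaklp'

The match spans [9:16] → '<kaklp>'.
Captured: group 1 = 'kaklp'.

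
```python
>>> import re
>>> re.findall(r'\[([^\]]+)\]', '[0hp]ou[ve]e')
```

['0hp', 've']

Walking the string: at [0:5] match '[0hp]', group 1 = '0hp'; at [7:11] match '[ve]', group 1 = 've'.
One capturing group, so `findall` returns just the captured substring from each match — 2 in all.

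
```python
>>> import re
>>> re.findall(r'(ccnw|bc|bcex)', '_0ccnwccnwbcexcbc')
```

['ccnw', 'ccnw', 'bc', 'bc']

`|` is ordered: at each position the engine commits to the first alternative that works.
Matches: at [2:6] match 'ccnw', group 1 = 'ccnw'; at [6:10] match 'ccnw', group 1 = 'ccnw'; at [10:12] match 'bc', group 1 = 'bc'; at [15:17] match 'bc', group 1 = 'bc'.
With a single group, `findall` returns only what that group captured — 4 items.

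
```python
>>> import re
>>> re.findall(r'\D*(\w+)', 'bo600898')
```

['600898']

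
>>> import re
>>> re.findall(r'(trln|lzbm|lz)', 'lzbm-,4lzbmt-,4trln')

['lzbm', 'lzbm', 'trln']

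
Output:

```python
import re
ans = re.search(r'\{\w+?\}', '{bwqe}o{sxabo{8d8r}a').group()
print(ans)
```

{bwqe}

`re.search` tries every starting position until one works.
The match spans [0:6] → '{bwqe}'.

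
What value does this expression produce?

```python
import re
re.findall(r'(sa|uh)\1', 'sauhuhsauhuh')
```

['uh', 'uh']

`\1` has to match the exact text group 1 already captured.
One capturing group, so `findall` returns just the captured substring from each match — 2 in all.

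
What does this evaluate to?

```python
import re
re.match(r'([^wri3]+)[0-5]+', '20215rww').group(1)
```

'2021'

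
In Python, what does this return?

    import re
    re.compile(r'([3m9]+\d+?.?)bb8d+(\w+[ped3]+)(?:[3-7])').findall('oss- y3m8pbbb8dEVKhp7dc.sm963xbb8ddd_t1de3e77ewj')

Pattern: one or more of one of [3m9], then one or more of a digit (lazy), then optionally any character (captured); then a literal 'b', then the literal 'b8', then one or more of a literal 'd'; then one or more of a word character, then one or more of one of [ped3] (captured); then a character in [3-7] (non-capturing group).
Walking the string: at [25:44] match 'm963xbb8ddd_t1de3e7', groups = ('m963x', '_t1de3e').
2 groups means the one result is a tuple of 2 captured strings — 1 here.

[('m963x', '_t1de3e')]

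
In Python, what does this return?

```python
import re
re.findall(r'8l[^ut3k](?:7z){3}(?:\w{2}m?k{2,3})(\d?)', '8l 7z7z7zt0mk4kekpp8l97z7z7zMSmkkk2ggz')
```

Pattern: the literal '8l', then any character except [ut3k], then the literal '7z' repeated 3 times; then exactly 2 of a word character, then optionally the literal 'm', then 2 to 3 of the literal 'k' (non-capturing group); then optionally a digit (captured).
Matches: at [19:35] match '8l97z7z7zMSmkkk2', group 1 = '2'.
One capturing group, so `findall` returns just the captured substring from the one match — 1 in all.

['2']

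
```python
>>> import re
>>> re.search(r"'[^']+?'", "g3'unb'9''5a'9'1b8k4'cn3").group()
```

"'unb'"

`re.search` scans for the first position where the pattern succeeds.
The match spans [2:7] → "'unb'".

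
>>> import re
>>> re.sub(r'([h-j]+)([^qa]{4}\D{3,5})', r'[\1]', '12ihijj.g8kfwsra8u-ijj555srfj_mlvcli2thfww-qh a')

'12[ihijj]8u-[ijj]lvcl[i] a'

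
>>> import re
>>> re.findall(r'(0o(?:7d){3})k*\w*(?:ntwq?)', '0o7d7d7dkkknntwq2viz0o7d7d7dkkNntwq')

['0o7d7d7d']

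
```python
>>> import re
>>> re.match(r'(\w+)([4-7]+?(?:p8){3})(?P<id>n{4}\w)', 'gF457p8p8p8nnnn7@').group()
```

This matches one or more of a word character (captured); then one or more of a character in [4-7] (lazy), then the literal 'p8' repeated 3 times (captured); then exactly 4 of a literal 'n', then a word character (captured as 'id').
With `match`, the pattern is implicitly anchored at the beginning.
The match spans [0:16] → 'gF457p8p8p8nnnn7'.
Captured: group 1 = 'gF45', group 2 = '7p8p8p8', group 3 = 'nnnn7'.

'gF457p8p8p8nnnn7'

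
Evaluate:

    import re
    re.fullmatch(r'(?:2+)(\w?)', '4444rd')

None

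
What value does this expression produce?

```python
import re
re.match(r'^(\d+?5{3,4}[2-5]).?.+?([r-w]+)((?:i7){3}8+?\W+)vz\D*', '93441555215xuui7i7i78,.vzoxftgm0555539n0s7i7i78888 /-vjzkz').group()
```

Pattern: anchored at the start of the string; then one or more of a digit (lazy), then 3 to 4 of the literal '5', then a character in [2-5] (captured); then optionally any character, then one or more of any character (lazy); then one or more of a character in [r-w] (captured); then the literal 'i7' repeated 3 times, then one or more of a literal '8' (lazy), then one or more of a non-word character (captured); then the literal 'vz', then zero or more of a non-digit.
`match` is anchored at position 0; if the pattern doesn't fit there, it returns None.
The match spans [0:31] → '93441555215xuui7i7i78,.vzoxftgm'.
Captured: group 1 = '934415552', group 2 = 'uu', group 3 = 'i7i7i78,.'.

'93441555215xuui7i7i78,.vzoxftgm'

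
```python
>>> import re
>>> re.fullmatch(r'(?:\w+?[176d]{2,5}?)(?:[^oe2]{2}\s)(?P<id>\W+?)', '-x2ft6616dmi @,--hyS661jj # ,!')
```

`re.fullmatch` requires the pattern to consume the entire string.
Here the string isn't matched end-to-end, so the call returns None.

None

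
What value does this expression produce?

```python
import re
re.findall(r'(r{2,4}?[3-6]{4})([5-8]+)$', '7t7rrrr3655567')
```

This matches 2 to 4 of a literal 'r' (lazy), then exactly 4 of a character in [3-6] (captured); then one or more of a character in [5-8] (captured); then anchored at the end.
Scanning left to right: at [3:14] match 'rrrr3655567', groups = ('rrrr3655', '567').
`findall` packs the 2 group values into a tuple for every match.

[('rrrr3655', '567')]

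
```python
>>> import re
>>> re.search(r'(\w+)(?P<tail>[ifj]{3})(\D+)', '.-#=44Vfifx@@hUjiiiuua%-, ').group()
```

Pattern: one or more of a word character (captured); then exactly 3 of one of [ifj] (captured as 'tail'); then one or more of a non-digit (captured).
The match spans [4:26] → '44Vfifx@@hUjiiiuua%-, '.

'44Vfifx@@hUjiiiuua%-, '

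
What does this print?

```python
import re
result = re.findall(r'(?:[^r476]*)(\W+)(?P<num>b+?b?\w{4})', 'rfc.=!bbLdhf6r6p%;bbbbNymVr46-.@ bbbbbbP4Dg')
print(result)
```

Lazy quantifiers expand one character at a time until the remainder of the pattern can match.
`findall` packs the 2 group values into a tuple for every match.

[('!', 'bbLdhf'), (';', 'bbbbNy'), (' ', 'bbbbbb')]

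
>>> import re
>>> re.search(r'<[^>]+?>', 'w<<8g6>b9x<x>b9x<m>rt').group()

'<<8g6>'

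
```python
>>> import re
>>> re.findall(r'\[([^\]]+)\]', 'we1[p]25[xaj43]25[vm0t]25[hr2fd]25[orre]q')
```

Walking the string: at [3:6] match '[p]', group 1 = 'p'; at [8:15] match '[xaj43]', group 1 = 'xaj43'; at [17:23] match '[vm0t]', group 1 = 'vm0t'; at [25:32] match '[hr2fd]', group 1 = 'hr2fd'; at [34:40] match '[orre]', group 1 = 'orre'.
One capturing group, so `findall` returns just the captured substring from each match — 5 in all.

['p', 'xaj43', 'vm0t', 'hr2fd', 'orre']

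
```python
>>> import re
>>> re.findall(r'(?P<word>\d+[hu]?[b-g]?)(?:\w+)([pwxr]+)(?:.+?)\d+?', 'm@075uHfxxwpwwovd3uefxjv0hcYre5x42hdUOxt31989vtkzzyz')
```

[('075u', 'x')]

With 2 capturing groups, `findall` returns a 2-tuple per match.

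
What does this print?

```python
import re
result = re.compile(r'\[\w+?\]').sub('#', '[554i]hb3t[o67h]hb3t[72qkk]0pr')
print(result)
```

#hb3t#hb3t#0pr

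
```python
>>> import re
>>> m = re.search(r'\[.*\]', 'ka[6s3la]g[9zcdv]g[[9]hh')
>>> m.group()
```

'[6s3la]g[9zcdv]g[[9]'

The match spans [2:22] → '[6s3la]g[9zcdv]g[[9]'.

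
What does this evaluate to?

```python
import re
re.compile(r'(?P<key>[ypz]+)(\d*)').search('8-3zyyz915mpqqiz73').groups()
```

The match spans [3:10] → 'zyyz915'.
Captured: group 1 = 'zyyz', group 2 = '915'.

('zyyz', '915')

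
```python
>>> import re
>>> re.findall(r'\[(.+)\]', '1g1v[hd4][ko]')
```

['hd4][ko']

Scanning left to right: at [4:13] match '[hd4][ko]', group 1 = 'hd4][ko'.
One capturing group, so `findall` returns just the captured substring from the one match — 1 in all.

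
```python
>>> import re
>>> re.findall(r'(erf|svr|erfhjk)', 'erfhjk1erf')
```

['erf', 'erf']

`|` is ordered: at each position the engine commits to the first alternative that works.
Scanning left to right: at [0:3] match 'erf', group 1 = 'erf'; at [7:10] match 'erf', group 1 = 'erf'.
Because there's exactly one group, `findall` drops the full match and keeps group 1 from each hit.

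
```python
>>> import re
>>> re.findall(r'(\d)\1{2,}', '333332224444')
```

['3', '2', '4']

A backreference is literal: `\1` must see the identical characters the first group matched.
One capturing group, so `findall` returns just the captured substring from each match — 3 in all.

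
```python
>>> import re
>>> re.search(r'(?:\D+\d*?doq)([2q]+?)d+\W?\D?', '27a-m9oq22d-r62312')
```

None

Pattern: one or more of a non-digit, then zero or more of a digit (lazy), then the literal 'doq' (non-capturing group); then one or more of one of [2q] (lazy) (captured); then one or more of the literal 'd', then optionally a non-word character, then optionally a non-digit.
`re.search` scans for the first position where the pattern succeeds.
Here the pattern never matches, so the call returns None.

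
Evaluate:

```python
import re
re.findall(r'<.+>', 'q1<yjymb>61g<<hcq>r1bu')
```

['<yjymb>61g<<hcq>']

Matches: at [2:18] → '<yjymb>61g<<hcq>'.
`findall` yields the raw match text (1 of them) because the pattern has no groups.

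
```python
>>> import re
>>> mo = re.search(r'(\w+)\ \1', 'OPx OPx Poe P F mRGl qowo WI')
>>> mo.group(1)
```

'OPx'

`\1` is not a pattern — it's the concrete string captured by group 1, re-applied verbatim.
`re.search` scans for the first position where the pattern succeeds.
The match spans [0:7] → 'OPx OPx'.
Captured: group 1 = 'OPx'.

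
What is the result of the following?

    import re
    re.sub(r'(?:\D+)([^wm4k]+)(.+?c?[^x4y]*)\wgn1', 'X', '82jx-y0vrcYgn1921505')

Each match is replaced by 'X'.

'82X921505'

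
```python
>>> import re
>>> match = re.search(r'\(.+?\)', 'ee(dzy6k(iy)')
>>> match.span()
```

(2, 12)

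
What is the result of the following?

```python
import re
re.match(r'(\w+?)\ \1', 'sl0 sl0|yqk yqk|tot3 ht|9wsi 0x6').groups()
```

A backreference is literal: `\1` must see the identical characters the first group matched.
`re.match` only tries the pattern at the start of the string.
The match spans [0:7] → 'sl0 sl0'.
Captured: group 1 = 'sl0'.

('sl0',)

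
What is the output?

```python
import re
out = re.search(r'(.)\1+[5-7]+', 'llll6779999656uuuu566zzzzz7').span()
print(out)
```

(0, 7)

The backreference `\1` re-matches whatever the first group consumed, character for character.
The match spans [0:7] → 'llll677'.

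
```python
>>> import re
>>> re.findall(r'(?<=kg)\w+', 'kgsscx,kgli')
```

The `(?=…)`/`(?<=…)` assertion just peeks at neighbouring text; it doesn't advance the match position.
Walking the string: at [2:6] → 'sscx'; at [9:11] → 'li'.
Since nothing is captured, `findall` lists the 2 matched substrings directly.

['sscx', 'li']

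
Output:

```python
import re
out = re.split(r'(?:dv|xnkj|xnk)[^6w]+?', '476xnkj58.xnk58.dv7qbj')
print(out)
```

Branches in `(...|...)` are attempted left-to-right; the first branch that allows the whole pattern to succeed is taken.
Matches to split on: at [3:8] → 'xnkj5'; at [10:14] → 'xnk5'; at [16:19] → 'dv7'.
Splitting on the pattern gives 4 pieces.

['476', '8.', '8.', 'qbj']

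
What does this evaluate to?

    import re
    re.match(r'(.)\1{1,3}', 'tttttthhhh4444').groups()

The match spans [0:4] → 'tttt'.
Captured: group 1 = 't'.

('t',)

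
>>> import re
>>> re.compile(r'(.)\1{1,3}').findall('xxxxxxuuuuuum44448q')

`\1` has to match the exact text group 1 already captured.
With a single group, `findall` returns only what that group captured — 5 items.

['x', 'x', 'u', 'u', '4']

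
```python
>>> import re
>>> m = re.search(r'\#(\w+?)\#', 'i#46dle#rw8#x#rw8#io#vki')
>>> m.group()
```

'#46dle#'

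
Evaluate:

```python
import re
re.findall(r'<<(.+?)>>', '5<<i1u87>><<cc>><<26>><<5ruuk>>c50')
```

['i1u87', 'cc', '26', '5ruuk']

A `+?`/`*?`/`{m,n}?` starts at its minimum and grows only as far as needed for what follows to match.
Because there's exactly one group, `findall` drops the full match and keeps group 1 from each hit.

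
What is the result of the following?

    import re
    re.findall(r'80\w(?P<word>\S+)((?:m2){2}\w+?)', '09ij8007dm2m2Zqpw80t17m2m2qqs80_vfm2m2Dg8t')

[('7dm2m2Zqpw80t17m2m2qqs80_vf', 'm2m2D')]

A non-greedy quantifier consumes as few characters as it can — just enough that the remainder of the pattern still matches from where it stops; whatever follows it matches normally.
Multiple groups make `findall` return tuples — one 2-tuple for the one match.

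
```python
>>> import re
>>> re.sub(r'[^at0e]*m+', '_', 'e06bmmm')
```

'e0_'

This matches zero or more of any character except [at0e]; then one or more of a literal 'm'.
`sub` substitutes '_' at each match site.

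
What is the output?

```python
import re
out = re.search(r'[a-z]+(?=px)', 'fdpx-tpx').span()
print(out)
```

The `(?=…)`/`(?<=…)` assertion just peeks at neighbouring text; it doesn't advance the match position.
The match spans [0:2] → 'fd'.

(0, 2)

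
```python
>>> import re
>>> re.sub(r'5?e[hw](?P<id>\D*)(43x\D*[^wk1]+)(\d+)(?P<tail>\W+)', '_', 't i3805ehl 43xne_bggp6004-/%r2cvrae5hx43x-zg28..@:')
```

Pattern: optionally the literal '5', then the literal 'e', then one of [hw]; then zero or more of a non-digit (captured as 'id'); then the literal '43x', then zero or more of a non-digit, then one or more of any character except [wk1] (captured); then one or more of a digit (captured); then one or more of a non-word character (captured as 'tail').
Matches: at [6:50] → '5ehl 43xne_bggp6004-/%r2cvrae5hx43x-zg28..@:'.
Every occurrence is swapped for '_'.

't i380_'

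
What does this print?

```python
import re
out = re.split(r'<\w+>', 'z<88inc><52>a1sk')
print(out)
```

Matches to split on: at [1:8] → '<88inc>'; at [8:12] → '<52>'.
Splitting on the pattern gives 3 pieces.

['z', '', 'a1sk']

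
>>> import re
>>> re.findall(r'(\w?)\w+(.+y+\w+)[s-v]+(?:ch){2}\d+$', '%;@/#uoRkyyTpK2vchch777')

Pattern: optionally a word character (captured); then one or more of a word character; then one or more of any character, then one or more of a literal 'y', then one or more of a word character (captured); then one or more of a character in [s-v], then the literal 'ch' repeated 2 times, then one or more of a digit; then anchored at the end.
Multiple groups make `findall` return tuples — one 2-tuple for the one match.

[('u', 'yyTpK2')]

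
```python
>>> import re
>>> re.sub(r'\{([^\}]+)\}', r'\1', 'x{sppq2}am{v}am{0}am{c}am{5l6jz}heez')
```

Matches: at [1:8] → '{sppq2}'; at [10:13] → '{v}'; at [15:18] → '{0}'; at [20:23] → '{c}'; at [25:32] → '{5l6jz}'.
The replacement refers to a captured group, so each match is rewritten using its own captured text.

'xsppq2amvam0amcam5l6jzheez'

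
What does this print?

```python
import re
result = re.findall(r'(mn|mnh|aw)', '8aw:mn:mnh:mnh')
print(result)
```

['aw', 'mn', 'mn', 'mn']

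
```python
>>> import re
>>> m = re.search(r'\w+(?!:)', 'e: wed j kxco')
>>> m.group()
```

The negative lookaround is zero-width — it rules out positions where the adjacent text would match, without consuming anything.
`re.search` scans for the first position where the pattern succeeds.
The match spans [3:6] → 'wed'.

'wed'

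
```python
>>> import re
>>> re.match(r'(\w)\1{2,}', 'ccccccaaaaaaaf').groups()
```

The match spans [0:6] → 'cccccc'.
Captured: group 1 = 'c'.

('c',)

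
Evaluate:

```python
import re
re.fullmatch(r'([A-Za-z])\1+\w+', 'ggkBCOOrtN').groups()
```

The match spans [0:10] → 'ggkBCOOrtN'.
Captured: group 1 = 'g'.

('g',)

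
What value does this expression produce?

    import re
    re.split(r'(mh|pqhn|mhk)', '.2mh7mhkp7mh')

['.2', 'mh', '7', 'mh', 'kp7', 'mh', '']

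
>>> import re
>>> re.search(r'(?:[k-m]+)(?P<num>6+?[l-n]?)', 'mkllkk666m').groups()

This matches one or more of a character in [k-m] (non-capturing group); then one or more of a literal '6' (lazy), then optionally a character in [l-n] (captured as 'num').
The `?` after the quantifier makes it lazy — it takes as little as possible before letting the rest of the pattern try.
`re.search` tries every starting position until one works.
The match spans [0:7] → 'mkllkk6'.
Captured: group 1 = '6'.

('6',)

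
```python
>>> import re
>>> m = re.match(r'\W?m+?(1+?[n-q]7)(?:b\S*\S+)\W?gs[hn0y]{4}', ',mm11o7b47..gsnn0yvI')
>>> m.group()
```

Pattern: optionally a non-word character, then one or more of a literal 'm' (lazy); then one or more of the literal '1' (lazy), then a character in [n-q], then a literal '7' (captured); then the literal 'b', then zero or more of a non-whitespace character, then one or more of a non-whitespace character (non-capturing group); then optionally a non-word character, then the literal 'gs', then exactly 4 of one of [hn0y].
`re.match` only tries the pattern at the start of the string.
The match spans [0:18] → ',mm11o7b47..gsnn0y'.
Captured: group 1 = '11o7'.

',mm11o7b47..gsnn0y'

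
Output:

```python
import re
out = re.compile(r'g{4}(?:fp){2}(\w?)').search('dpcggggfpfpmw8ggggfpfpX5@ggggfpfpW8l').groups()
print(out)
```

The match spans [3:12] → 'ggggfpfpm'.
Captured: group 1 = 'm'.

('m',)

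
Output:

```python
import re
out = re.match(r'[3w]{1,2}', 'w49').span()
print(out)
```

(0, 1)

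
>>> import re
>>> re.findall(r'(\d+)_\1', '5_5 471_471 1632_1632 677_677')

['5', '471', '1632', '677']

`\1` has to match the exact text group 1 already captured.
Because there's exactly one group, `findall` drops the full match and keeps group 1 from each hit.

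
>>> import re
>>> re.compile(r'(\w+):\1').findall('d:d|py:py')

['d', 'py']

After group 1 captures some text, `\1` only succeeds where that same text appears again.
One capturing group, so `findall` returns just the captured substring from each match — 2 in all.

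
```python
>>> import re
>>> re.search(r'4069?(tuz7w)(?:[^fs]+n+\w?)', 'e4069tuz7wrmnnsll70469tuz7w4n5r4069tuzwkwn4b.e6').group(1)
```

'tuz7w'

The pattern matches the literal '406', then optionally the literal '9'; then the literal 'tuz', then the literal '7w' (captured); then one or more of any character except [fs], then one or more of a literal 'n', then optionally a word character (non-capturing group).
Unlike `match`, `search` isn't anchored — it looks for the pattern anywhere in the string.
The match spans [1:15] → '4069tuz7wrmnns'.
Captured: group 1 = 'tuz7w'.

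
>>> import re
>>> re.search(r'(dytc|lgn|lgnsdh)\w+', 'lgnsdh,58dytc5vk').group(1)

Unlike `match`, `search` isn't anchored — it looks for the pattern anywhere in the string.
The match spans [0:6] → 'lgnsdh'.
Captured: group 1 = 'lgn'.

'lgn'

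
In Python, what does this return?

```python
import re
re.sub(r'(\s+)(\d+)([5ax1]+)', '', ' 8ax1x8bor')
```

'8bor'

Pattern: one or more of whitespace (captured); then one or more of a digit (captured); then one or more of one of [5ax1] (captured).
Every occurrence is swapped for ''.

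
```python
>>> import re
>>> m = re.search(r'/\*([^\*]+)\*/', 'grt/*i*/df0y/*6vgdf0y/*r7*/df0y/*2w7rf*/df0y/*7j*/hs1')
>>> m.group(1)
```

'i'

The match spans [3:8] → '/*i*/'.
Captured: group 1 = 'i'.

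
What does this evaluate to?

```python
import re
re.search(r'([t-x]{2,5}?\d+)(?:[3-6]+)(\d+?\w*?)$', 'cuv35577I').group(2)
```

This matches 2 to 5 of a character in [t-x] (lazy), then one or more of a digit (captured); then one or more of a character in [3-6] (non-capturing group); then one or more of a digit (lazy), then zero or more of a word character (lazy) (captured); then anchored at the end.
`re.search` scans for the first position where the pattern succeeds.
The match spans [1:9] → 'uv35577I'.
Captured: group 1 = 'uv35', group 2 = '77I'.

'77I'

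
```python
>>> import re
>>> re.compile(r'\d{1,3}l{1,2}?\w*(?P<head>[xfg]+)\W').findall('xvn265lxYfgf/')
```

Pattern: 1 to 3 of a digit, then 1 to 2 of the literal 'l' (lazy), then zero or more of a word character; then one or more of one of [xfg] (captured as 'head'); then a non-word character.
One capturing group, so `findall` returns just the captured substring from the one match — 1 in all.

['f']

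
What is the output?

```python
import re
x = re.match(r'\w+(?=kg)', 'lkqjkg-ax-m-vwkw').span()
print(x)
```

(0, 4)

The `(?=…)`/`(?<=…)` assertion just peeks at neighbouring text; it doesn't advance the match position.
`match` is anchored at position 0; if the pattern doesn't fit there, it returns None.
The match spans [0:4] → 'lkqj'.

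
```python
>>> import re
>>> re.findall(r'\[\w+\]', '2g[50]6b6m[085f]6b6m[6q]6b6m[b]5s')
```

Since nothing is captured, `findall` lists the 4 matched substrings directly.

['[50]', '[085f]', '[6q]', '[b]']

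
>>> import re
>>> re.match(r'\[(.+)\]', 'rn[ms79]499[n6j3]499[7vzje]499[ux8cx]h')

None

`re.match` won't scan ahead — the pattern has to work from the very first character.
Here the string doesn't start with a match, so the call returns None.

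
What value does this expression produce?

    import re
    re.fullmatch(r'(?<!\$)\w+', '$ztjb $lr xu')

None

The negative lookahead/lookbehind blocks any match where the forbidden context is present.
For `fullmatch`, every character of the input must be accounted for by the pattern.
Here the string isn't matched end-to-end, so the call returns None.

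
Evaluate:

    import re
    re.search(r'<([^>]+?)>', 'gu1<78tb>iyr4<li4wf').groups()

('78tb',)

The match spans [3:9] → '<78tb>'.
Captured: group 1 = '78tb'.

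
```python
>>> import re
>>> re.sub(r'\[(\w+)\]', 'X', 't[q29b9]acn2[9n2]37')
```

Matches: at [1:8] → '[q29b9]'; at [12:17] → '[9n2]'.
Each match is replaced by 'X'.

'tXacn2X37'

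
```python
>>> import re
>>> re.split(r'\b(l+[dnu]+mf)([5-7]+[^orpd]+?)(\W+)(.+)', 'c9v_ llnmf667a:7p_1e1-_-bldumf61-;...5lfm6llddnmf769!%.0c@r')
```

The pattern matches a word boundary (`\b`, zero-width); then one or more of a literal 'l', then one or more of one of [dnu], then the literal 'mf' (captured); then one or more of a character in [5-7], then one or more of any character except [orpd] (lazy) (captured); then one or more of a non-word character (captured); then one or more of any character (captured).
Matches to split on: at [5:59] → 'llnmf667a:7p_1e1-_-bldumf61-;...5lfm6llddnmf769!%.0c@r'.
The group in the pattern means `split` returns the separators' captures alongside the pieces.

['c9v_ ', 'llnmf', '667a', ':', '7p_1e1-_-bldumf61-;...5lfm6llddnmf769!%.0c@r', '']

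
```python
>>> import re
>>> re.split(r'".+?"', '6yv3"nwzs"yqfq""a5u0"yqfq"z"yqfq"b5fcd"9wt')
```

['6yv3', 'yqfq', 'yqfq', 'yqfq', '9wt']

The `?` after the quantifier makes it lazy — it takes as little as possible before letting the rest of the pattern try.
Matches to split on: at [4:10] → '"nwzs"'; at [14:21] → '""a5u0"'; at [25:28] → '"z"'; at [32:39] → '"b5fcd"'.
Each match becomes a cut point; 5 segments remain.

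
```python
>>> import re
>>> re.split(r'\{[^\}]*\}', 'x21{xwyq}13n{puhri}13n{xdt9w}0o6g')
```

['x21', '13n', '13n', '0o6g']

`split` removes every match and returns the 4 fragments in between.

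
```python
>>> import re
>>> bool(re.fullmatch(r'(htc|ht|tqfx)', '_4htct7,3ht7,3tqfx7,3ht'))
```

False

`fullmatch` succeeds only if the pattern covers the string from start to end.
Here the pattern can't cover the whole string, so the call returns None, and `bool(None)` is False.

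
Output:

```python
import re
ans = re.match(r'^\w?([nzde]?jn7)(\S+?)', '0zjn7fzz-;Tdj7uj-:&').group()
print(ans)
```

0zjn7f

`re.match` won't scan ahead — the pattern has to work from the very first character.
The match spans [0:6] → '0zjn7f'.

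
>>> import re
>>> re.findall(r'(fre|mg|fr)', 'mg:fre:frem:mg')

`|` is ordered: at each position the engine commits to the first alternative that works.
Because there's exactly one group, `findall` drops the full match and keeps group 1 from each hit.

['mg', 'fre', 'fre', 'mg']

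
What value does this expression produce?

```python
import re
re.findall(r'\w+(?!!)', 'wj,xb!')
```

Because the assertion is negative and zero-width, positions next to the forbidden text are skipped.
`findall` yields the raw match text (2 of them) because the pattern has no groups.

['wj', 'x']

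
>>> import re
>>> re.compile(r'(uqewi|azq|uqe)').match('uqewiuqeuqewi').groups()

('uqewi',)

`|` is ordered: at each position the engine commits to the first alternative that works.
With `match`, the pattern is implicitly anchored at the beginning.
The match spans [0:5] → 'uqewi'.
Captured: group 1 = 'uqewi'.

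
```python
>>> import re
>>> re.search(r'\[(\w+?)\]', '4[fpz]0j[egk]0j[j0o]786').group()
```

`re.search` tries every starting position until one works.
The match spans [1:6] → '[fpz]'.
Captured: group 1 = 'fpz'.

'[fpz]'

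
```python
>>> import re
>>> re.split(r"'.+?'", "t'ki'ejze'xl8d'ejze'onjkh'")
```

['t', 'ejze', 'ejze', '']

A `+?`/`*?`/`{m,n}?` starts at its minimum and grows only as far as needed for what follows to match.
`split` removes every match and returns the 4 fragments in between.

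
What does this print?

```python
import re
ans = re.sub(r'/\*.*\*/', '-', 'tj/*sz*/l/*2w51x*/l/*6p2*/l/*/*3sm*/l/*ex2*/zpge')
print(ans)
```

tj-zpge

Every occurrence is swapped for '-'.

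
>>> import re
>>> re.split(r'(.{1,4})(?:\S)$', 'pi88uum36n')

['pi88u', 'um36', '']

This matches 1 to 4 of any character (captured); then a non-whitespace character (non-capturing group); then anchored at the end.
Matches to split on: at [5:10] → 'um36n'.
The group in the pattern means `split` returns the separators' captures alongside the pieces.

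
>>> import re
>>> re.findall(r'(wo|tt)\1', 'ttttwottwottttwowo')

['tt', 'tt', 'wo']

After group 1 captures some text, `\1` only succeeds where that same text appears again.
Walking the string: at [0:4] match 'tttt', group 1 = 'tt'; at [10:14] match 'tttt', group 1 = 'tt'; at [14:18] match 'wowo', group 1 = 'wo'.
Because there's exactly one group, `findall` drops the full match and keeps group 1 from each hit.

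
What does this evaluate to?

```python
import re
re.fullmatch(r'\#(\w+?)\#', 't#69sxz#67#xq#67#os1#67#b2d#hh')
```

None

`re.fullmatch` is like wrapping the pattern in `^…$` (in single-line mode).
Here there's no way to consume every character, so the call returns None.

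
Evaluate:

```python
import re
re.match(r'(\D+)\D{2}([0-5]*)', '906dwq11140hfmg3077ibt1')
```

`re.match` won't scan ahead — the pattern has to work from the very first character.
Here the string doesn't start with a match, so the call returns None.

None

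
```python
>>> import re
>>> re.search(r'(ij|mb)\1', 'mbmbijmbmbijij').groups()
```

The match spans [0:4] → 'mbmb'.
Captured: group 1 = 'mb'.

('mb',)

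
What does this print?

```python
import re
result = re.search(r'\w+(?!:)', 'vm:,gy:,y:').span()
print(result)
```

(0, 1)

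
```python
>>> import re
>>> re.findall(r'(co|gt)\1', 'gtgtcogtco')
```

['gt']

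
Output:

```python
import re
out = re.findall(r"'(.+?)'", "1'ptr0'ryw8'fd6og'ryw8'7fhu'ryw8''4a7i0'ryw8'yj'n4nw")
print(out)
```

The `?` after the quantifier makes it lazy — it takes as little as possible before letting the rest of the pattern try.
Matches: at [1:7] match "'ptr0'", group 1 = 'ptr0'; at [11:18] match "'fd6og'", group 1 = 'fd6og'; at [22:28] match "'7fhu'", group 1 = '7fhu'; at [32:40] match "''4a7i0'", group 1 = "'4a7i0"; at [44:48] match "'yj'", group 1 = 'yj'.
One capturing group, so `findall` returns just the captured substring from each match — 5 in all.

['ptr0', 'fd6og', '7fhu', "'4a7i0", 'yj']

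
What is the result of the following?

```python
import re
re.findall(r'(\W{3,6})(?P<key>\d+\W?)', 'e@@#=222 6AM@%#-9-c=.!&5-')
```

Pattern: 3 to 6 of a non-word character (captured); then one or more of a digit, then optionally a non-word character (captured as 'key').
Matches: at [1:9] match '@@#=222 ', groups = ('@@#=', '222 '); at [12:18] match '@%#-9-', groups = ('@%#-', '9-'); at [19:25] match '=.!&5-', groups = ('=.!&', '5-').
`findall` packs the 2 group values into a tuple for every match.

[('@@#=', '222 '), ('@%#-', '9-'), ('=.!&', '5-')]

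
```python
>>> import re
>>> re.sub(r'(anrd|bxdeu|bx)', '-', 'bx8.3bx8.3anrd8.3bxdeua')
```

'-8.3-8.3-8.3-a'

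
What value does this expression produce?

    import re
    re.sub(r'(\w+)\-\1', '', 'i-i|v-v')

'|'

`\1` has to match the exact text group 1 already captured.
Each match is replaced by ''.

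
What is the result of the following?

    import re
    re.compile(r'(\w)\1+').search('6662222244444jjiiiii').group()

'666'

A backreference is literal: `\1` must see the identical characters the first group matched.
`search` walks the string left to right and returns the first match it finds.
The match spans [0:3] → '666'.
Captured: group 1 = '6'.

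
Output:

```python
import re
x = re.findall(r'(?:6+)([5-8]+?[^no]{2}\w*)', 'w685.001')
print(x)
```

['85.001']

This matches one or more of a literal '6' (non-capturing group); then one or more of a character in [5-8] (lazy), then exactly 2 of any character except [no], then zero or more of a word character (captured).
Matches: at [1:8] match '685.001', group 1 = '85.001'.
`findall` collects group 1 from the one match (1 total).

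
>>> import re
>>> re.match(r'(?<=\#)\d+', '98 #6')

Lookahead/lookbehind check context without consuming it, so the matched span excludes the asserted characters.
`re.match` only tries the pattern at the start of the string.
Here position 0 doesn't satisfy it, so the call returns None.

None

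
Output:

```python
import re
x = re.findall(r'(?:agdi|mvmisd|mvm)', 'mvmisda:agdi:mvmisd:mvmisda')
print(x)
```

`|` is ordered: at each position the engine commits to the first alternative that works.
No capturing groups, so `findall` returns the 4 full match strings.

['mvmisd', 'agdi', 'mvmisd', 'mvmisd']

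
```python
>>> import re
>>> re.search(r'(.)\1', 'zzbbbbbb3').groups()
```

The match spans [0:2] → 'zz'.
Captured: group 1 = 'z'.

('z',)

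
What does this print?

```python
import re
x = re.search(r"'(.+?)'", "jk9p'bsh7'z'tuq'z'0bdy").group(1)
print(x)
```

bsh7

Because the quantifier is non-greedy, it stops expanding at the earliest point where the rest of the pattern can succeed.
Unlike `match`, `search` isn't anchored — it looks for the pattern anywhere in the string.
The match spans [4:10] → "'bsh7'".
Captured: group 1 = 'bsh7'.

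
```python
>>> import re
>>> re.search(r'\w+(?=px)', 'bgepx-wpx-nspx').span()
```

The lookaround is zero-width — it requires the adjacent text to match without consuming it, so the asserted text isn't part of the match.
The match spans [0:3] → 'bge'.

(0, 3)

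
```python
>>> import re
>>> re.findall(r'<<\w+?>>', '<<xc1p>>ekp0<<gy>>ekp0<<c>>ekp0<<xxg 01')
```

Walking the string: at [0:8] → '<<xc1p>>'; at [12:18] → '<<gy>>'; at [22:27] → '<<c>>'.
No capturing groups, so `findall` returns the 3 full match strings.

['<<xc1p>>', '<<gy>>', '<<c>>']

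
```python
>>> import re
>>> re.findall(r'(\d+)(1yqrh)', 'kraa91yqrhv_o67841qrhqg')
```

Pattern: one or more of a digit (captured); then the literal '1y', then the literal 'qrh' (captured).
Scanning left to right: at [4:10] match '91yqrh', groups = ('9', '1yqrh').
2 groups means the one result is a tuple of 2 captured strings — 1 here.

[('9', '1yqrh')]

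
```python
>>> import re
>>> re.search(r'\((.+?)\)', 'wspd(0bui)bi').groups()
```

('0bui',)

The match spans [4:10] → '(0bui)'.
Captured: group 1 = '0bui'.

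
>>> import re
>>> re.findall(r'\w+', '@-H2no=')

This matches one or more of a word character.
`findall` yields the raw match text (1 of them) because the pattern has no groups.

['H2no']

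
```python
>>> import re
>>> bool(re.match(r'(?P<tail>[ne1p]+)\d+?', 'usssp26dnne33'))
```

`re.match` only tries the pattern at the start of the string.
Here the pattern fails at index 0, so the call returns None, and `bool(None)` is False.

False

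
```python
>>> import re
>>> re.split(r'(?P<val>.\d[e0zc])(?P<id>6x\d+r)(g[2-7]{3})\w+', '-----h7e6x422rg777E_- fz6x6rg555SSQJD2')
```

This matches any character, then a digit, then one of [e0zc] (captured as 'val'); then the literal '6x', then one or more of a digit, then a literal 'r' (captured as 'id'); then the literal 'g', then exactly 3 of a character in [2-7] (captured); then one or more of a word character.
Matches to split on: at [5:20] → 'h7e6x422rg777E_'.
Because the pattern has a capturing group, `split` also inserts each captured text between the pieces.

['-----', 'h7e', '6x422r', 'g777', '- fz6x6rg555SSQJD2']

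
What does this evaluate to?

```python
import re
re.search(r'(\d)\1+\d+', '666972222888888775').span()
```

(0, 18)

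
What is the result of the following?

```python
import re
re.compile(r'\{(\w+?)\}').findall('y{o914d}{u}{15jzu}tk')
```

['o914d', 'u', '15jzu']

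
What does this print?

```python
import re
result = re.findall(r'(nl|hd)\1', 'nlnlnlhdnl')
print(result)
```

['nl']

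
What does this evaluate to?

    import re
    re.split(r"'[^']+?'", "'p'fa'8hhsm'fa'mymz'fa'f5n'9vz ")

['', 'fa', 'fa', 'fa', '9vz ']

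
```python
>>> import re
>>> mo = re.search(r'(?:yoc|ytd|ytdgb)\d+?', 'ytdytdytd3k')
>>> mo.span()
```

(6, 10)

`search` walks the string left to right and returns the first match it finds.
The match spans [6:10] → 'ytd3'.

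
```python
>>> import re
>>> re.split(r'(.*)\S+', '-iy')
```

['', '-i', '']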